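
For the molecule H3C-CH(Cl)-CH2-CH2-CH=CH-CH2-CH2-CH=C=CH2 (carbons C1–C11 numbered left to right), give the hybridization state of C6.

C6 has 3 σ bonds, plus one π bond: steric number 3 → sp2.

sp²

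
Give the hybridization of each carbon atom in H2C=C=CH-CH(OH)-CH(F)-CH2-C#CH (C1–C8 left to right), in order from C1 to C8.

C1 has 3 σ bonds, plus one π bond: steric number 3 → sp2.
C2: 2 σ bonds, plus two π bonds — 2 electron domains, sp.
C3: 3 σ bonds, plus one π bond — 3 electron domains, sp2.
C4 has 4 σ bonds: steric number 4 → sp3.
C5: 4 σ bonds; 4 regions of electron density → sp3.
C6 — 4 σ bonds. Steric number 4, so sp3.
C7 (2 σ bonds, plus two π bonds) has steric number 2: sp.
C8 carries 2 σ bonds, plus two π bonds, giving a steric number of 2, so it is sp.

C1 sp2, C2 sp, C3 sp2, C4 sp3, C5 sp3, C6 sp3, C7 sp, C8 sp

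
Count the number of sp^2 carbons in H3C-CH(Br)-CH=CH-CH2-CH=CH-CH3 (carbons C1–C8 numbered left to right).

C1: sp3
C2: sp3
C3: sp2 ✓
C4: sp2 ✓
C5: sp3
C6: sp2 ✓
C7: sp2 ✓
C8: sp3
C3, C4, C6, C7 → 4 sp2 carbons.

4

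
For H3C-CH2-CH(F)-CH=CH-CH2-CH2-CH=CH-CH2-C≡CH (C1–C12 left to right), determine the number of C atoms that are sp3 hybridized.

6

C1: sp3 ✓
C2: sp3 ✓
C3: sp3 ✓
C4: sp2
C5: sp2
C6: sp3 ✓
C7: sp3 ✓
C8: sp2
C9: sp2
C10: sp3 ✓
C11: sp
C12: sp
C1, C2, C3, C6, C7, C10 → 6 sp3 carbons.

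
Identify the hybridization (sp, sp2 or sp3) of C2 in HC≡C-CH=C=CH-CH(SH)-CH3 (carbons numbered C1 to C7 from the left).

C2 has 2 σ bonds, plus two π bonds: steric number 2 → sp.

sp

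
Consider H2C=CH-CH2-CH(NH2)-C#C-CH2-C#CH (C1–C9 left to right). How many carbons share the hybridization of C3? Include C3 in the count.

C3 is sp3 (only σ bonds).
C1: sp2
C2: sp2
C3: sp3 ✓
C4: sp3 ✓
C5: sp
C6: sp
C7: sp3 ✓
C8: sp
C9: sp
3 carbons are sp3.

3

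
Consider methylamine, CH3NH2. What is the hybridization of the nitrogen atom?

sp³

Three σ bonds + one lone pair = steric number 4 → sp3.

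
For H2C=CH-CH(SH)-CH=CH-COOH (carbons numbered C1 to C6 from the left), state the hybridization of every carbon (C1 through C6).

C1: 3 σ bonds, plus one π bond — 3 electron domains, sp2.
C2: 3 σ bonds, plus one π bond; 3 regions of electron density → sp2.
C3: 4 σ bonds; 4 regions of electron density → sp3.
C4 has 3 σ bonds, plus one π bond: steric number 3 → sp2.
C5 — 3 σ bonds, plus one π bond. Steric number 3, so sp2.
C6 (3 σ bonds, plus one π bond) has steric number 3: sp2.

C1 sp2, C2 sp2, C3 sp3, C4 sp2, C5 sp2, C6 sp2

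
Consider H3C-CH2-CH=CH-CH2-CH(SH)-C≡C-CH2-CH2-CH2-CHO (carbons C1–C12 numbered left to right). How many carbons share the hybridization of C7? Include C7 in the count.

2

C7 is sp (two π bonds).
C1: sp3
C2: sp3
C3: sp2
C4: sp2
C5: sp3
C6: sp3
C7: sp ✓
C8: sp ✓
C9: sp3
C10: sp3
C11: sp3
C12: sp2
2 carbons are sp.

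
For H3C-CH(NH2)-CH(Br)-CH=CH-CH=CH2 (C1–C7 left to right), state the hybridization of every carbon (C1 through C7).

C1 — 4 σ bonds. Steric number 4, so sp3.
C2: 4 σ bonds — 4 electron domains, sp3.
C3 has 4 σ bonds: steric number 4 → sp3.
C4: 3 σ bonds, plus one π bond; 3 regions of electron density → sp2.
C5 — 3 σ bonds, plus one π bond. Steric number 3, so sp2.
C6 — 3 σ bonds, plus one π bond. Steric number 3, so sp2.
C7: 3 σ bonds, plus one π bond — 3 electron domains, sp2.

C1 sp3, C2 sp3, C3 sp3, C4 sp2, C5 sp2, C6 sp2, C7 sp2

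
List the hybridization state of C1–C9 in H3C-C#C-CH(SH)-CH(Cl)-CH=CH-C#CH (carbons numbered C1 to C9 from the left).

C1 — 4 σ bonds. Steric number 4, so sp3.
C2 has 2 σ bonds, plus two π bonds: steric number 2 → sp.
C3: 2 σ bonds, plus two π bonds; 2 regions of electron density → sp.
C4 is sp3: 4 σ bonds, 4 electron-density regions.
C5 has 4 σ bonds: steric number 4 → sp3.
C6: 3 σ bonds, plus one π bond; 3 regions of electron density → sp2.
C7 is sp2: 3 σ bonds, plus one π bond, 3 electron-density regions.
C8 (2 σ bonds, plus two π bonds) has steric number 2: sp.
C9 — 2 σ bonds, plus two π bonds. Steric number 2, so sp.

C1 sp3, C2 sp, C3 sp, C4 sp3, C5 sp3, C6 sp2, C7 sp2, C8 sp, C9 sp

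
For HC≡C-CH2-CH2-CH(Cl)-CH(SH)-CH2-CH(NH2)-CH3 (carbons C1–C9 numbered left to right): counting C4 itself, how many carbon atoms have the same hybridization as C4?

7

C4 is sp3 (only σ bonds).
C1: sp
C2: sp
C3: sp3 ✓
C4: sp3 ✓
C5: sp3 ✓
C6: sp3 ✓
C7: sp3 ✓
C8: sp3 ✓
C9: sp3 ✓
7 carbons are sp3.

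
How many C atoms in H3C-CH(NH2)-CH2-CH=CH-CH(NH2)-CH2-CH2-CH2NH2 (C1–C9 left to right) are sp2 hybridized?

C1: sp3
C2: sp3
C3: sp3
C4: sp2 ✓
C5: sp2 ✓
C6: sp3
C7: sp3
C8: sp3
C9: sp3
C4, C5 → 2 sp2 carbons.

2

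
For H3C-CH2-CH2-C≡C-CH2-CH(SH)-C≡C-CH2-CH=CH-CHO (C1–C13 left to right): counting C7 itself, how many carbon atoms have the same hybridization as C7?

C7 is sp3 (only σ bonds).
C1: sp3 ✓
C2: sp3 ✓
C3: sp3 ✓
C4: sp
C5: sp
C6: sp3 ✓
C7: sp3 ✓
C8: sp
C9: sp
C10: sp3 ✓
C11: sp2
C12: sp2
C13: sp2
6 carbons are sp3.

6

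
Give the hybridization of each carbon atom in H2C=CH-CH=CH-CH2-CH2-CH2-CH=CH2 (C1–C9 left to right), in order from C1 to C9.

C1 — 3 σ bonds, plus one π bond. Steric number 3, so sp2.
C2 is sp2: 3 σ bonds, plus one π bond, 3 electron-density regions.
C3 is sp2: 3 σ bonds, plus one π bond, 3 electron-density regions.
C4: 3 σ bonds, plus one π bond — 3 electron domains, sp2.
C5 carries 4 σ bonds, giving a steric number of 4, so it is sp3.
C6 is sp3: 4 σ bonds, 4 electron-density regions.
C7: 4 σ bonds — 4 electron domains, sp3.
C8 is sp2: 3 σ bonds, plus one π bond, 3 electron-density regions.
C9 — 3 σ bonds, plus one π bond. Steric number 3, so sp2.

C1 sp2, C2 sp2, C3 sp2, C4 sp2, C5 sp3, C6 sp3, C7 sp3, C8 sp2, C9 sp2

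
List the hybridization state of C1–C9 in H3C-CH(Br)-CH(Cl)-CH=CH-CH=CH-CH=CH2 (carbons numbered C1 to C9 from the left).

C1 carries 4 σ bonds, giving a steric number of 4, so it is sp3.
C2 has 4 σ bonds: steric number 4 → sp3.
C3 carries 4 σ bonds, giving a steric number of 4, so it is sp3.
C4 (3 σ bonds, plus one π bond) has steric number 3: sp2.
C5: 3 σ bonds, plus one π bond; 3 regions of electron density → sp2.
C6 — 3 σ bonds, plus one π bond. Steric number 3, so sp2.
C7 has 3 σ bonds, plus one π bond: steric number 3 → sp2.
C8 carries 3 σ bonds, plus one π bond, giving a steric number of 3, so it is sp2.
C9 is sp2: 3 σ bonds, plus one π bond, 3 electron-density regions.

C1 sp3, C2 sp3, C3 sp3, C4 sp2, C5 sp2, C6 sp2, C7 sp2, C8 sp2, C9 sp2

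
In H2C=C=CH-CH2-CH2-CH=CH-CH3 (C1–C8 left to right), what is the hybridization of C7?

sp2

C7 is sp2: 3 σ bonds, plus one π bond, 3 electron-density regions.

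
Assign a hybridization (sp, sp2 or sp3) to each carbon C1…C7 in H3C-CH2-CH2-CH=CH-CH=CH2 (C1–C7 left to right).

C1 — 4 σ bonds. Steric number 4, so sp3.
C2 (4 σ bonds) has steric number 4: sp3.
C3: 4 σ bonds — 4 electron domains, sp3.
C4 (3 σ bonds, plus one π bond) has steric number 3: sp2.
C5 — 3 σ bonds, plus one π bond. Steric number 3, so sp2.
C6 carries 3 σ bonds, plus one π bond, giving a steric number of 3, so it is sp2.
C7 (3 σ bonds, plus one π bond) has steric number 3: sp2.

C1 sp3, C2 sp3, C3 sp3, C4 sp2, C5 sp2, C6 sp2, C7 sp2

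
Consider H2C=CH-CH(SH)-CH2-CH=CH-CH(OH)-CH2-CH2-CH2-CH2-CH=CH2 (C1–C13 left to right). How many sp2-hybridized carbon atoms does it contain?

6

C1: sp2 ✓
C2: sp2 ✓
C3: sp3
C4: sp3
C5: sp2 ✓
C6: sp2 ✓
C7: sp3
C8: sp3
C9: sp3
C10: sp3
C11: sp3
C12: sp2 ✓
C13: sp2 ✓
C1, C2, C5, C6, C12, C13 → 6 sp2 carbons.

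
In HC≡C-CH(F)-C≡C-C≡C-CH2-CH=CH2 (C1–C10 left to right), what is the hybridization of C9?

sp2

C9 carries 3 σ bonds, plus one π bond, giving a steric number of 3, so it is sp2.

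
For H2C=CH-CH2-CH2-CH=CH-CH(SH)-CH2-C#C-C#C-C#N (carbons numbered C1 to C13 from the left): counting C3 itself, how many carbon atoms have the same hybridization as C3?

4

C3 is sp3 (only σ bonds).
C1: sp2
C2: sp2
C3: sp3 ✓
C4: sp3 ✓
C5: sp2
C6: sp2
C7: sp3 ✓
C8: sp3 ✓
C9: sp
C10: sp
C11: sp
C12: sp
C13: sp
4 carbons are sp3.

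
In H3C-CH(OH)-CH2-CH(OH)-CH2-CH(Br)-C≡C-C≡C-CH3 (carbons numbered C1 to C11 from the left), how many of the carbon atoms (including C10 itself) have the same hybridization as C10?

4

C10 is sp (two π bonds).
C1: sp3
C2: sp3
C3: sp3
C4: sp3
C5: sp3
C6: sp3
C7: sp ✓
C8: sp ✓
C9: sp ✓
C10: sp ✓
C11: sp3
4 carbons are sp.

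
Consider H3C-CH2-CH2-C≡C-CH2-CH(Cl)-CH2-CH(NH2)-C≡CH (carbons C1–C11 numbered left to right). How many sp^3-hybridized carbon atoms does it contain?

7

C1: sp3 ✓
C2: sp3 ✓
C3: sp3 ✓
C4: sp
C5: sp
C6: sp3 ✓
C7: sp3 ✓
C8: sp3 ✓
C9: sp3 ✓
C10: sp
C11: sp
C1, C2, C3, C6, C7, C8, C9 → 7 sp3 carbons.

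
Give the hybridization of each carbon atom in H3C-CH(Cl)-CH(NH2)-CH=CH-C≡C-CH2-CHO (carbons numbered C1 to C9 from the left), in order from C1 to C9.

C1 sp3, C2 sp3, C3 sp3, C4 sp2, C5 sp2, C6 sp, C7 sp, C8 sp3, C9 sp2

C1 — 4 σ bonds. Steric number 4, so sp3.
C2: 4 σ bonds; 4 regions of electron density → sp3.
C3 (4 σ bonds) has steric number 4: sp3.
C4 has 3 σ bonds, plus one π bond: steric number 3 → sp2.
C5 — 3 σ bonds, plus one π bond. Steric number 3, so sp2.
C6 is sp: 2 σ bonds, plus two π bonds, 2 electron-density regions.
C7: 2 σ bonds, plus two π bonds — 2 electron domains, sp.
C8: 4 σ bonds — 4 electron domains, sp3.
C9 (3 σ bonds, plus one π bond) has steric number 3: sp2.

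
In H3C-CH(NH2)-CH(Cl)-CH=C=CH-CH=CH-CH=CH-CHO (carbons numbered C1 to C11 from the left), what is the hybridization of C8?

C8: 3 σ bonds, plus one π bond — 3 electron domains, sp2.

sp²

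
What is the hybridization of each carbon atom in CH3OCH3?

Each carbon atom — 4 σ bonds. Steric number 4, so sp3.

sp³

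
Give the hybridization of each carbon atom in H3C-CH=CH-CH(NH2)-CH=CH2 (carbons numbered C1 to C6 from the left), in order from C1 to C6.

C1 sp3, C2 sp2, C3 sp2, C4 sp3, C5 sp2, C6 sp2

C1: 4 σ bonds; 4 regions of electron density → sp3.
C2 is sp2: 3 σ bonds, plus one π bond, 3 electron-density regions.
C3 is sp2: 3 σ bonds, plus one π bond, 3 electron-density regions.
C4 has 4 σ bonds: steric number 4 → sp3.
C5: 3 σ bonds, plus one π bond; 3 regions of electron density → sp2.
C6: 3 σ bonds, plus one π bond; 3 regions of electron density → sp2.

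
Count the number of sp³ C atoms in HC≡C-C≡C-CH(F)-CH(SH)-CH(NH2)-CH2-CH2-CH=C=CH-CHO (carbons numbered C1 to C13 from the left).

5

C1: sp
C2: sp
C3: sp
C4: sp
C5: sp3 ✓
C6: sp3 ✓
C7: sp3 ✓
C8: sp3 ✓
C9: sp3 ✓
C10: sp2
C11: sp
C12: sp2
C13: sp2
C5, C6, C7, C8, C9 → 5 sp3 carbons.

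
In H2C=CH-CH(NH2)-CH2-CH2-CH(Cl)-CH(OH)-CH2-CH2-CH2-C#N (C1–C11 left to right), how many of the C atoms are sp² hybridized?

2

C1: sp2 ✓
C2: sp2 ✓
C3: sp3
C4: sp3
C5: sp3
C6: sp3
C7: sp3
C8: sp3
C9: sp3
C10: sp3
C11: sp
C1, C2 → 2 sp2 carbons.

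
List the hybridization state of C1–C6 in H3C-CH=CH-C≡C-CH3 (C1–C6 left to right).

C1 carries 4 σ bonds, giving a steric number of 4, so it is sp3.
C2 has 3 σ bonds, plus one π bond: steric number 3 → sp2.
C3 is sp2: 3 σ bonds, plus one π bond, 3 electron-density regions.
C4 is sp: 2 σ bonds, plus two π bonds, 2 electron-density regions.
C5 carries 2 σ bonds, plus two π bonds, giving a steric number of 2, so it is sp.
C6 — 4 σ bonds. Steric number 4, so sp3.

C1 sp3, C2 sp2, C3 sp2, C4 sp, C5 sp, C6 sp3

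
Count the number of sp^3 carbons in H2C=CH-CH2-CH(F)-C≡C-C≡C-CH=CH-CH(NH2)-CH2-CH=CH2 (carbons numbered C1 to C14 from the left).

C1: sp2
C2: sp2
C3: sp3 ✓
C4: sp3 ✓
C5: sp
C6: sp
C7: sp
C8: sp
C9: sp2
C10: sp2
C11: sp3 ✓
C12: sp3 ✓
C13: sp2
C14: sp2
C3, C4, C11, C12 → 4 sp3 carbons.

4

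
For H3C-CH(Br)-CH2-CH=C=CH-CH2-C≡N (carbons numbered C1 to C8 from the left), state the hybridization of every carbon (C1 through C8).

C1 sp3, C2 sp3, C3 sp3, C4 sp2, C5 sp, C6 sp2, C7 sp3, C8 sp

C1 is sp3: 4 σ bonds, 4 electron-density regions.
C2 (4 σ bonds) has steric number 4: sp3.
C3: 4 σ bonds — 4 electron domains, sp3.
C4 has 3 σ bonds, plus one π bond: steric number 3 → sp2.
C5 is sp: 2 σ bonds, plus two π bonds, 2 electron-density regions.
C6 is sp2: 3 σ bonds, plus one π bond, 3 electron-density regions.
C7: 4 σ bonds; 4 regions of electron density → sp3.
C8: 2 σ bonds, plus two π bonds — 2 electron domains, sp.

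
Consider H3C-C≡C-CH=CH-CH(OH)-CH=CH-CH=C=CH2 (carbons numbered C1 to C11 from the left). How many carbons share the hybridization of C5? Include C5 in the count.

6

C5 is sp2 (one π bond).
C1: sp3
C2: sp
C3: sp
C4: sp2 ✓
C5: sp2 ✓
C6: sp3
C7: sp2 ✓
C8: sp2 ✓
C9: sp2 ✓
C10: sp
C11: sp2 ✓
6 carbons are sp2.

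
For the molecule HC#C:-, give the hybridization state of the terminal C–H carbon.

sp

The terminal C–H carbon — 2 σ bonds, plus two π bonds. Steric number 2, so sp.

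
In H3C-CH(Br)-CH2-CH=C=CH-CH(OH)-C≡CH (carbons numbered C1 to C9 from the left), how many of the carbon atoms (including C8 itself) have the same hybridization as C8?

C8 is sp (two π bonds).
C1: sp3
C2: sp3
C3: sp3
C4: sp2
C5: sp ✓
C6: sp2
C7: sp3
C8: sp ✓
C9: sp ✓
3 carbons are sp.

3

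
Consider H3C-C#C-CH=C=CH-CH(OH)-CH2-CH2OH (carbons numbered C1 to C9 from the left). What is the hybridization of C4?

C4 carries 3 σ bonds, plus one π bond, giving a steric number of 3, so it is sp2.

sp²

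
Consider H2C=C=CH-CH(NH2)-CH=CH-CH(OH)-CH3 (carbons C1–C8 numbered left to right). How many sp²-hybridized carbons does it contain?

4

C1: sp2 ✓
C2: sp
C3: sp2 ✓
C4: sp3
C5: sp2 ✓
C6: sp2 ✓
C7: sp3
C8: sp3
C1, C3, C5, C6 → 4 sp2 carbons.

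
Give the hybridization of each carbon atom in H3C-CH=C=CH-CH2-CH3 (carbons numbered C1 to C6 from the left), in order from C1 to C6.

C1 (4 σ bonds) has steric number 4: sp3.
C2 (3 σ bonds, plus one π bond) has steric number 3: sp2.
C3 carries 2 σ bonds, plus two π bonds, giving a steric number of 2, so it is sp.
C4 has 3 σ bonds, plus one π bond: steric number 3 → sp2.
C5 (4 σ bonds) has steric number 4: sp3.
C6: 4 σ bonds — 4 electron domains, sp3.

C1 sp3, C2 sp2, C3 sp, C4 sp2, C5 sp3, C6 sp3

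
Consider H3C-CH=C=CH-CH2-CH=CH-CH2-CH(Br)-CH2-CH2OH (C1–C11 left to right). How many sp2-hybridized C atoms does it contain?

C1: sp3
C2: sp2 ✓
C3: sp
C4: sp2 ✓
C5: sp3
C6: sp2 ✓
C7: sp2 ✓
C8: sp3
C9: sp3
C10: sp3
C11: sp3
C2, C4, C6, C7 → 4 sp2 carbons.

4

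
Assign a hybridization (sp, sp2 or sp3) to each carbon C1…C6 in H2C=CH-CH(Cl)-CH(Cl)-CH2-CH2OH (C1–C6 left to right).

C1 is sp2: 3 σ bonds, plus one π bond, 3 electron-density regions.
C2 — 3 σ bonds, plus one π bond. Steric number 3, so sp2.
C3 (4 σ bonds) has steric number 4: sp3.
C4 (4 σ bonds) has steric number 4: sp3.
C5 has 4 σ bonds: steric number 4 → sp3.
C6: 4 σ bonds — 4 electron domains, sp3.

C1 sp2, C2 sp2, C3 sp3, C4 sp3, C5 sp3, C6 sp3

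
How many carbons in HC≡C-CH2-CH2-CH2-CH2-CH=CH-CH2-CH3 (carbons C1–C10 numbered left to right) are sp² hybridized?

2

C1: sp
C2: sp
C3: sp3
C4: sp3
C5: sp3
C6: sp3
C7: sp2 ✓
C8: sp2 ✓
C9: sp3
C10: sp3
C7, C8 → 2 sp2 carbons.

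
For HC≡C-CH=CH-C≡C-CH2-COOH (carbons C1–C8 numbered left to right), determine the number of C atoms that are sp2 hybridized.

3

C1: sp
C2: sp
C3: sp2 ✓
C4: sp2 ✓
C5: sp
C6: sp
C7: sp3
C8: sp2 ✓
C3, C4, C8 → 3 sp2 carbons.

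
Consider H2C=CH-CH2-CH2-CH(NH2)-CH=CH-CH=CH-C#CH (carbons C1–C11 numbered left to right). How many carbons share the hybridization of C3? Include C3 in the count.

C3 is sp3 (only σ bonds).
C1: sp2
C2: sp2
C3: sp3 ✓
C4: sp3 ✓
C5: sp3 ✓
C6: sp2
C7: sp2
C8: sp2
C9: sp2
C10: sp
C11: sp
3 carbons are sp3.

3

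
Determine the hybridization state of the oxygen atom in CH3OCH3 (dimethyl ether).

sp3

Two σ bonds + two lone pairs = steric number 4 → sp3.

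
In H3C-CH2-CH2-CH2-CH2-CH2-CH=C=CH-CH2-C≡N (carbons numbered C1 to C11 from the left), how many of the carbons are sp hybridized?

C1: sp3
C2: sp3
C3: sp3
C4: sp3
C5: sp3
C6: sp3
C7: sp2
C8: sp ✓
C9: sp2
C10: sp3
C11: sp ✓
C8, C11 → 2 sp carbons.

2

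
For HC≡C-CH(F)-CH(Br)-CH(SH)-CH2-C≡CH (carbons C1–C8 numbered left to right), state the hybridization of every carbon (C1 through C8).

C1 is sp: 2 σ bonds, plus two π bonds, 2 electron-density regions.
C2 (2 σ bonds, plus two π bonds) has steric number 2: sp.
C3 has 4 σ bonds: steric number 4 → sp3.
C4: 4 σ bonds; 4 regions of electron density → sp3.
C5 (4 σ bonds) has steric number 4: sp3.
C6 carries 4 σ bonds, giving a steric number of 4, so it is sp3.
C7 — 2 σ bonds, plus two π bonds. Steric number 2, so sp.
C8: 2 σ bonds, plus two π bonds; 2 regions of electron density → sp.

C1 sp, C2 sp, C3 sp3, C4 sp3, C5 sp3, C6 sp3, C7 sp, C8 sp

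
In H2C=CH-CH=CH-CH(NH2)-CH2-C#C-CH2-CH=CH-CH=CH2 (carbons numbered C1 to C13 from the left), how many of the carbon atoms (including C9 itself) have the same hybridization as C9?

3

C9 is sp3 (only σ bonds).
C1: sp2
C2: sp2
C3: sp2
C4: sp2
C5: sp3 ✓
C6: sp3 ✓
C7: sp
C8: sp
C9: sp3 ✓
C10: sp2
C11: sp2
C12: sp2
C13: sp2
3 carbons are sp3.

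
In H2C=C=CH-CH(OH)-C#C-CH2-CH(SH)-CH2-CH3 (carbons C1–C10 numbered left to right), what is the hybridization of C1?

sp2

C1 carries 3 σ bonds, plus one π bond, giving a steric number of 3, so it is sp2.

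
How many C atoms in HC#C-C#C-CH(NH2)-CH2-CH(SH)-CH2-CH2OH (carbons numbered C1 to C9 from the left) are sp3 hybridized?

5

C1: sp
C2: sp
C3: sp
C4: sp
C5: sp3 ✓
C6: sp3 ✓
C7: sp3 ✓
C8: sp3 ✓
C9: sp3 ✓
C5, C6, C7, C8, C9 → 5 sp3 carbons.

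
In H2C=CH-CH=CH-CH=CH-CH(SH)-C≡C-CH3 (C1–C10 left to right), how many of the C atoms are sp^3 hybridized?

2

C1: sp2
C2: sp2
C3: sp2
C4: sp2
C5: sp2
C6: sp2
C7: sp3 ✓
C8: sp
C9: sp
C10: sp3 ✓
C7, C10 → 2 sp3 carbons.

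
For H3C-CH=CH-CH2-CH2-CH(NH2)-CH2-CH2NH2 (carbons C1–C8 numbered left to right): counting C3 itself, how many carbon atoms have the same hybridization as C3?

C3 is sp2 (one π bond).
C1: sp3
C2: sp2 ✓
C3: sp2 ✓
C4: sp3
C5: sp3
C6: sp3
C7: sp3
C8: sp3
2 carbons are sp2.

2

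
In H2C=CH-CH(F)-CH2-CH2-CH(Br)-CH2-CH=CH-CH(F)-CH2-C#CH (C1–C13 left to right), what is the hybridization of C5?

C5 carries 4 σ bonds, giving a steric number of 4, so it is sp3.

sp³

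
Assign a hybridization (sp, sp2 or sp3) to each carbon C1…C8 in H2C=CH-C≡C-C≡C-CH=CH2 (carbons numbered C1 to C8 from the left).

C1: 3 σ bonds, plus one π bond; 3 regions of electron density → sp2.
C2 (3 σ bonds, plus one π bond) has steric number 3: sp2.
C3 has 2 σ bonds, plus two π bonds: steric number 2 → sp.
C4 (2 σ bonds, plus two π bonds) has steric number 2: sp.
C5 is sp: 2 σ bonds, plus two π bonds, 2 electron-density regions.
C6 carries 2 σ bonds, plus two π bonds, giving a steric number of 2, so it is sp.
C7 (3 σ bonds, plus one π bond) has steric number 3: sp2.
C8 has 3 σ bonds, plus one π bond: steric number 3 → sp2.

C1 sp2, C2 sp2, C3 sp, C4 sp, C5 sp, C6 sp, C7 sp2, C8 sp2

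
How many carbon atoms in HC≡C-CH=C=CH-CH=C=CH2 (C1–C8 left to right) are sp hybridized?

C1: sp ✓
C2: sp ✓
C3: sp2
C4: sp ✓
C5: sp2
C6: sp2
C7: sp ✓
C8: sp2
C1, C2, C4, C7 → 4 sp carbons.

4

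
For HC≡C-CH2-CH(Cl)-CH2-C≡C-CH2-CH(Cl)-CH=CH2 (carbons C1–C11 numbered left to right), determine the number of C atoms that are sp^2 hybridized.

2

C1: sp
C2: sp
C3: sp3
C4: sp3
C5: sp3
C6: sp
C7: sp
C8: sp3
C9: sp3
C10: sp2 ✓
C11: sp2 ✓
C10, C11 → 2 sp2 carbons.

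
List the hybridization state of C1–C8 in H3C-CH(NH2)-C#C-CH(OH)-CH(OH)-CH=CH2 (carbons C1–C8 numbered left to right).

C1 has 4 σ bonds: steric number 4 → sp3.
C2 carries 4 σ bonds, giving a steric number of 4, so it is sp3.
C3 — 2 σ bonds, plus two π bonds. Steric number 2, so sp.
C4 has 2 σ bonds, plus two π bonds: steric number 2 → sp.
C5 (4 σ bonds) has steric number 4: sp3.
C6: 4 σ bonds; 4 regions of electron density → sp3.
C7 — 3 σ bonds, plus one π bond. Steric number 3, so sp2.
C8 (3 σ bonds, plus one π bond) has steric number 3: sp2.

C1 sp3, C2 sp3, C3 sp, C4 sp, C5 sp3, C6 sp3, C7 sp2, C8 sp2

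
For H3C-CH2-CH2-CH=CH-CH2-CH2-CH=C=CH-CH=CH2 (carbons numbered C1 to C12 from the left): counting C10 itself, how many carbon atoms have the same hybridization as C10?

6

C10 is sp2 (one π bond).
C1: sp3
C2: sp3
C3: sp3
C4: sp2 ✓
C5: sp2 ✓
C6: sp3
C7: sp3
C8: sp2 ✓
C9: sp
C10: sp2 ✓
C11: sp2 ✓
C12: sp2 ✓
6 carbons are sp2.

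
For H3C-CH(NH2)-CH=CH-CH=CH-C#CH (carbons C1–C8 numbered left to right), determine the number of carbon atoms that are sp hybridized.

C1: sp3
C2: sp3
C3: sp2
C4: sp2
C5: sp2
C6: sp2
C7: sp ✓
C8: sp ✓
C7, C8 → 2 sp carbons.

2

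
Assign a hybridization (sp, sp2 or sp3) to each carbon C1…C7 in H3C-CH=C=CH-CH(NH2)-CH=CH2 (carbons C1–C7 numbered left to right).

C1: 4 σ bonds; 4 regions of electron density → sp3.
C2 (3 σ bonds, plus one π bond) has steric number 3: sp2.
C3 (2 σ bonds, plus two π bonds) has steric number 2: sp.
C4: 3 σ bonds, plus one π bond — 3 electron domains, sp2.
C5 has 4 σ bonds: steric number 4 → sp3.
C6 is sp2: 3 σ bonds, plus one π bond, 3 electron-density regions.
C7: 3 σ bonds, plus one π bond; 3 regions of electron density → sp2.

C1 sp3, C2 sp2, C3 sp, C4 sp2, C5 sp3, C6 sp2, C7 sp2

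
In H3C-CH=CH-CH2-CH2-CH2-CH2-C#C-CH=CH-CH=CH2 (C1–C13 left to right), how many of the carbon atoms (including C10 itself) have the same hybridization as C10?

6

C10 is sp2 (one π bond).
C1: sp3
C2: sp2 ✓
C3: sp2 ✓
C4: sp3
C5: sp3
C6: sp3
C7: sp3
C8: sp
C9: sp
C10: sp2 ✓
C11: sp2 ✓
C12: sp2 ✓
C13: sp2 ✓
6 carbons are sp2.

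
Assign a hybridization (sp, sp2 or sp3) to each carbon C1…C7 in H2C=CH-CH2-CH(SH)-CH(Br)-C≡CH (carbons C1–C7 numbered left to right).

C1 sp2, C2 sp2, C3 sp3, C4 sp3, C5 sp3, C6 sp, C7 sp

C1 is sp2: 3 σ bonds, plus one π bond, 3 electron-density regions.
C2 — 3 σ bonds, plus one π bond. Steric number 3, so sp2.
C3: 4 σ bonds — 4 electron domains, sp3.
C4: 4 σ bonds — 4 electron domains, sp3.
C5 is sp3: 4 σ bonds, 4 electron-density regions.
C6 carries 2 σ bonds, plus two π bonds, giving a steric number of 2, so it is sp.
C7 has 2 σ bonds, plus two π bonds: steric number 2 → sp.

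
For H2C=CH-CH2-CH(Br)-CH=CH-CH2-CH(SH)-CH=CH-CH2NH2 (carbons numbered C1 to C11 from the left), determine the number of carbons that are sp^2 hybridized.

C1: sp2 ✓
C2: sp2 ✓
C3: sp3
C4: sp3
C5: sp2 ✓
C6: sp2 ✓
C7: sp3
C8: sp3
C9: sp2 ✓
C10: sp2 ✓
C11: sp3
C1, C2, C5, C6, C9, C10 → 6 sp2 carbons.

6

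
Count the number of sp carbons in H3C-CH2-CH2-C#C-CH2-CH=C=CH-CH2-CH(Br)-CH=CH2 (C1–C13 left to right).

3

C1: sp3
C2: sp3
C3: sp3
C4: sp ✓
C5: sp ✓
C6: sp3
C7: sp2
C8: sp ✓
C9: sp2
C10: sp3
C11: sp3
C12: sp2
C13: sp2
C4, C5, C8 → 3 sp carbons.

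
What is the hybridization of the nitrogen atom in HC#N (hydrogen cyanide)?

The nitrogen atom is sp: 1 σ bond and 1 lone pair, plus two π bonds, 2 electron-density regions.

sp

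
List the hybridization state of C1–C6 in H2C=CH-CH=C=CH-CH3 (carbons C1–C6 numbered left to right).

C1: 3 σ bonds, plus one π bond; 3 regions of electron density → sp2.
C2 has 3 σ bonds, plus one π bond: steric number 3 → sp2.
C3 carries 3 σ bonds, plus one π bond, giving a steric number of 3, so it is sp2.
C4 — 2 σ bonds, plus two π bonds. Steric number 2, so sp.
C5: 3 σ bonds, plus one π bond; 3 regions of electron density → sp2.
C6 has 4 σ bonds: steric number 4 → sp3.

C1 sp2, C2 sp2, C3 sp2, C4 sp, C5 sp2, C6 sp3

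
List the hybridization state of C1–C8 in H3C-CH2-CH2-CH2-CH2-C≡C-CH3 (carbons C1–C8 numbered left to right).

C1 (4 σ bonds) has steric number 4: sp3.
C2 carries 4 σ bonds, giving a steric number of 4, so it is sp3.
C3 (4 σ bonds) has steric number 4: sp3.
C4: 4 σ bonds — 4 electron domains, sp3.
C5 has 4 σ bonds: steric number 4 → sp3.
C6 carries 2 σ bonds, plus two π bonds, giving a steric number of 2, so it is sp.
C7 (2 σ bonds, plus two π bonds) has steric number 2: sp.
C8 carries 4 σ bonds, giving a steric number of 4, so it is sp3.

C1 sp3, C2 sp3, C3 sp3, C4 sp3, C5 sp3, C6 sp, C7 sp, C8 sp3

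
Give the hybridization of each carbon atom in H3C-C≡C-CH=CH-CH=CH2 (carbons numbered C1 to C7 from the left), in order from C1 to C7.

C1 carries 4 σ bonds, giving a steric number of 4, so it is sp3.
C2 is sp: 2 σ bonds, plus two π bonds, 2 electron-density regions.
C3 (2 σ bonds, plus two π bonds) has steric number 2: sp.
C4 is sp2: 3 σ bonds, plus one π bond, 3 electron-density regions.
C5: 3 σ bonds, plus one π bond; 3 regions of electron density → sp2.
C6 carries 3 σ bonds, plus one π bond, giving a steric number of 3, so it is sp2.
C7 — 3 σ bonds, plus one π bond. Steric number 3, so sp2.

C1 sp3, C2 sp, C3 sp, C4 sp2, C5 sp2, C6 sp2, C7 sp2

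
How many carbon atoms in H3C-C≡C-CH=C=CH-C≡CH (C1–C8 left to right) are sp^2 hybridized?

C1: sp3
C2: sp
C3: sp
C4: sp2 ✓
C5: sp
C6: sp2 ✓
C7: sp
C8: sp
C4, C6 → 2 sp2 carbons.

2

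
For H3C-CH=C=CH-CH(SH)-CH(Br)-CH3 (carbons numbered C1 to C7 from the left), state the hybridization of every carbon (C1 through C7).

C1 (4 σ bonds) has steric number 4: sp3.
C2: 3 σ bonds, plus one π bond — 3 electron domains, sp2.
C3 — 2 σ bonds, plus two π bonds. Steric number 2, so sp.
C4 — 3 σ bonds, plus one π bond. Steric number 3, so sp2.
C5 carries 4 σ bonds, giving a steric number of 4, so it is sp3.
C6 (4 σ bonds) has steric number 4: sp3.
C7 carries 4 σ bonds, giving a steric number of 4, so it is sp3.

C1 sp3, C2 sp2, C3 sp, C4 sp2, C5 sp3, C6 sp3, C7 sp3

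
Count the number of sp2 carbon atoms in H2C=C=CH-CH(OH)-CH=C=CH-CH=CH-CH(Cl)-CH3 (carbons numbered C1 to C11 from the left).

6

C1: sp2 ✓
C2: sp
C3: sp2 ✓
C4: sp3
C5: sp2 ✓
C6: sp
C7: sp2 ✓
C8: sp2 ✓
C9: sp2 ✓
C10: sp3
C11: sp3
C1, C3, C5, C7, C8, C9 → 6 sp2 carbons.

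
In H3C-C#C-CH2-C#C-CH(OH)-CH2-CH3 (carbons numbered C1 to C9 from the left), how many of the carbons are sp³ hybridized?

5

C1: sp3 ✓
C2: sp
C3: sp
C4: sp3 ✓
C5: sp
C6: sp
C7: sp3 ✓
C8: sp3 ✓
C9: sp3 ✓
C1, C4, C7, C8, C9 → 5 sp3 carbons.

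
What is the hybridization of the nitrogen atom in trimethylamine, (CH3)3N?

The nitrogen atom carries 3 σ bonds and 1 lone pair, giving a steric number of 4, so it is sp3.

sp3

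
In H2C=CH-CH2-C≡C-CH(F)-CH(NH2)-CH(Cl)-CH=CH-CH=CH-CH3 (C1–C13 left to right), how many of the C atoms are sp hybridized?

2

C1: sp2
C2: sp2
C3: sp3
C4: sp ✓
C5: sp ✓
C6: sp3
C7: sp3
C8: sp3
C9: sp2
C10: sp2
C11: sp2
C12: sp2
C13: sp3
C4, C5 → 2 sp carbons.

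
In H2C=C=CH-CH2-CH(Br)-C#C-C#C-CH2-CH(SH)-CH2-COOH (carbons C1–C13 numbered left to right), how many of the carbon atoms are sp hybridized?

C1: sp2
C2: sp ✓
C3: sp2
C4: sp3
C5: sp3
C6: sp ✓
C7: sp ✓
C8: sp ✓
C9: sp ✓
C10: sp3
C11: sp3
C12: sp3
C13: sp2
C2, C6, C7, C8, C9 → 5 sp carbons.

5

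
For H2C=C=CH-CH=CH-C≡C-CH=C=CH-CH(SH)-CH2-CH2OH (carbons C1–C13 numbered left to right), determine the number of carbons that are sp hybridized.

C1: sp2
C2: sp ✓
C3: sp2
C4: sp2
C5: sp2
C6: sp ✓
C7: sp ✓
C8: sp2
C9: sp ✓
C10: sp2
C11: sp3
C12: sp3
C13: sp3
C2, C6, C7, C9 → 4 sp carbons.

4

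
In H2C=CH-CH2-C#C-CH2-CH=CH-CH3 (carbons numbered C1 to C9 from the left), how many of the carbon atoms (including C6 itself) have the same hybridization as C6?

3

C6 is sp3 (only σ bonds).
C1: sp2
C2: sp2
C3: sp3 ✓
C4: sp
C5: sp
C6: sp3 ✓
C7: sp2
C8: sp2
C9: sp3 ✓
3 carbons are sp3.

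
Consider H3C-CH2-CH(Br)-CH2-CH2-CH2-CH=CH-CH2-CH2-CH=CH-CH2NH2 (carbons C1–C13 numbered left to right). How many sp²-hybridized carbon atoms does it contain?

4

C1: sp3
C2: sp3
C3: sp3
C4: sp3
C5: sp3
C6: sp3
C7: sp2 ✓
C8: sp2 ✓
C9: sp3
C10: sp3
C11: sp2 ✓
C12: sp2 ✓
C13: sp3
C7, C8, C11, C12 → 4 sp2 carbons.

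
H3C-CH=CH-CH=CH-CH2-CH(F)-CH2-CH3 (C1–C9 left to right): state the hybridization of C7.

C7 (4 σ bonds) has steric number 4: sp3.

sp³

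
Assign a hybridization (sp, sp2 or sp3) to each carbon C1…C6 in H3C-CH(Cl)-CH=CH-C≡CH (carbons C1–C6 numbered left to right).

C1 sp3, C2 sp3, C3 sp2, C4 sp2, C5 sp, C6 sp

C1: 4 σ bonds — 4 electron domains, sp3.
C2: 4 σ bonds; 4 regions of electron density → sp3.
C3 has 3 σ bonds, plus one π bond: steric number 3 → sp2.
C4 — 3 σ bonds, plus one π bond. Steric number 3, so sp2.
C5 is sp: 2 σ bonds, plus two π bonds, 2 electron-density regions.
C6 is sp: 2 σ bonds, plus two π bonds, 2 electron-density regions.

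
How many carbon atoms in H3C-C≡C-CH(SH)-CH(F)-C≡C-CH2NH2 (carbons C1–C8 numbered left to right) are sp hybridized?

4

C1: sp3
C2: sp ✓
C3: sp ✓
C4: sp3
C5: sp3
C6: sp ✓
C7: sp ✓
C8: sp3
C2, C3, C6, C7 → 4 sp carbons.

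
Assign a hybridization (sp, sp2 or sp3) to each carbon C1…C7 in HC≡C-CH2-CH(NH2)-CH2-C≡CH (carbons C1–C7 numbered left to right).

C1 sp, C2 sp, C3 sp3, C4 sp3, C5 sp3, C6 sp, C7 sp

C1 is sp: 2 σ bonds, plus two π bonds, 2 electron-density regions.
C2 has 2 σ bonds, plus two π bonds: steric number 2 → sp.
C3 has 4 σ bonds: steric number 4 → sp3.
C4: 4 σ bonds; 4 regions of electron density → sp3.
C5 (4 σ bonds) has steric number 4: sp3.
C6 — 2 σ bonds, plus two π bonds. Steric number 2, so sp.
C7 (2 σ bonds, plus two π bonds) has steric number 2: sp.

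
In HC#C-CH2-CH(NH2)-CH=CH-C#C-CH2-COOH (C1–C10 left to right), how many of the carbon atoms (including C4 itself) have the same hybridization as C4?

C4 is sp3 (only σ bonds).
C1: sp
C2: sp
C3: sp3 ✓
C4: sp3 ✓
C5: sp2
C6: sp2
C7: sp
C8: sp
C9: sp3 ✓
C10: sp2
3 carbons are sp3.

3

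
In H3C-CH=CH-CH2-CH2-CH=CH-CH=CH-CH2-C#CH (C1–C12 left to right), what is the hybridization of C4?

C4: 4 σ bonds — 4 electron domains, sp3.

sp^3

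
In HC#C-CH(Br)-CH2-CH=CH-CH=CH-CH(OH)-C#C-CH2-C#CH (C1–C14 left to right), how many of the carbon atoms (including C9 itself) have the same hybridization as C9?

4

C9 is sp3 (only σ bonds).
C1: sp
C2: sp
C3: sp3 ✓
C4: sp3 ✓
C5: sp2
C6: sp2
C7: sp2
C8: sp2
C9: sp3 ✓
C10: sp
C11: sp
C12: sp3 ✓
C13: sp
C14: sp
4 carbons are sp3.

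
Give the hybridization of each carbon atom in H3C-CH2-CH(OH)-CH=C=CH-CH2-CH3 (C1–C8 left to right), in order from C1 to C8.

C1 (4 σ bonds) has steric number 4: sp3.
C2: 4 σ bonds; 4 regions of electron density → sp3.
C3: 4 σ bonds; 4 regions of electron density → sp3.
C4 is sp2: 3 σ bonds, plus one π bond, 3 electron-density regions.
C5 is sp: 2 σ bonds, plus two π bonds, 2 electron-density regions.
C6 — 3 σ bonds, plus one π bond. Steric number 3, so sp2.
C7: 4 σ bonds; 4 regions of electron density → sp3.
C8: 4 σ bonds — 4 electron domains, sp3.

C1 sp3, C2 sp3, C3 sp3, C4 sp2, C5 sp, C6 sp2, C7 sp3, C8 sp3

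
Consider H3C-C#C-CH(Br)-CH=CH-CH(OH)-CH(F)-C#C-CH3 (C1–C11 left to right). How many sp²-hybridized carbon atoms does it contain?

2

C1: sp3
C2: sp
C3: sp
C4: sp3
C5: sp2 ✓
C6: sp2 ✓
C7: sp3
C8: sp3
C9: sp
C10: sp
C11: sp3
C5, C6 → 2 sp2 carbons.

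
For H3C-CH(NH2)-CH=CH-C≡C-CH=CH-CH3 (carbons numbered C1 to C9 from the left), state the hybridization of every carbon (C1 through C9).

C1 (4 σ bonds) has steric number 4: sp3.
C2 — 4 σ bonds. Steric number 4, so sp3.
C3 (3 σ bonds, plus one π bond) has steric number 3: sp2.
C4 — 3 σ bonds, plus one π bond. Steric number 3, so sp2.
C5 — 2 σ bonds, plus two π bonds. Steric number 2, so sp.
C6 has 2 σ bonds, plus two π bonds: steric number 2 → sp.
C7 — 3 σ bonds, plus one π bond. Steric number 3, so sp2.
C8: 3 σ bonds, plus one π bond — 3 electron domains, sp2.
C9 has 4 σ bonds: steric number 4 → sp3.

C1 sp3, C2 sp3, C3 sp2, C4 sp2, C5 sp, C6 sp, C7 sp2, C8 sp2, C9 sp3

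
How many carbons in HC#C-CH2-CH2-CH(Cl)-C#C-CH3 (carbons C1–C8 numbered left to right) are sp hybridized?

4

C1: sp ✓
C2: sp ✓
C3: sp3
C4: sp3
C5: sp3
C6: sp ✓
C7: sp ✓
C8: sp3
C1, C2, C6, C7 → 4 sp carbons.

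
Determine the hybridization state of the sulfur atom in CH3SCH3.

sp³

The sulfur atom carries 2 σ bonds and 2 lone pairs, giving a steric number of 4, so it is sp3.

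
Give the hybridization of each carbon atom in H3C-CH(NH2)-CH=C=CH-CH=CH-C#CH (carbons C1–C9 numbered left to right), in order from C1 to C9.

C1 (4 σ bonds) has steric number 4: sp3.
C2 — 4 σ bonds. Steric number 4, so sp3.
C3 — 3 σ bonds, plus one π bond. Steric number 3, so sp2.
C4: 2 σ bonds, plus two π bonds — 2 electron domains, sp.
C5: 3 σ bonds, plus one π bond — 3 electron domains, sp2.
C6 (3 σ bonds, plus one π bond) has steric number 3: sp2.
C7: 3 σ bonds, plus one π bond — 3 electron domains, sp2.
C8 is sp: 2 σ bonds, plus two π bonds, 2 electron-density regions.
C9 carries 2 σ bonds, plus two π bonds, giving a steric number of 2, so it is sp.

C1 sp3, C2 sp3, C3 sp2, C4 sp, C5 sp2, C6 sp2, C7 sp2, C8 sp, C9 sp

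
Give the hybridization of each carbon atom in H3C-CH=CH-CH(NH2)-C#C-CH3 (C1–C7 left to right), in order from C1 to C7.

C1 sp3, C2 sp2, C3 sp2, C4 sp3, C5 sp, C6 sp, C7 sp3

C1: 4 σ bonds — 4 electron domains, sp3.
C2: 3 σ bonds, plus one π bond; 3 regions of electron density → sp2.
C3: 3 σ bonds, plus one π bond — 3 electron domains, sp2.
C4 has 4 σ bonds: steric number 4 → sp3.
C5 has 2 σ bonds, plus two π bonds: steric number 2 → sp.
C6 carries 2 σ bonds, plus two π bonds, giving a steric number of 2, so it is sp.
C7: 4 σ bonds; 4 regions of electron density → sp3.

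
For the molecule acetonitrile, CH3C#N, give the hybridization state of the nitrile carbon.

The nitrile carbon: 2 σ bonds, plus two π bonds — 2 electron domains, sp.

sp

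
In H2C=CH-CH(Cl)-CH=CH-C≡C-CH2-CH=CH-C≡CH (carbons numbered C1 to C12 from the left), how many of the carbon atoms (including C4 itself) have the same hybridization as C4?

C4 is sp2 (one π bond).
C1: sp2 ✓
C2: sp2 ✓
C3: sp3
C4: sp2 ✓
C5: sp2 ✓
C6: sp
C7: sp
C8: sp3
C9: sp2 ✓
C10: sp2 ✓
C11: sp
C12: sp
6 carbons are sp2.

6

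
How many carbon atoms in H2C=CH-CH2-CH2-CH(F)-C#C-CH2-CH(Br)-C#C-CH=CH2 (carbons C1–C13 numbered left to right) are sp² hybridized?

4

C1: sp2 ✓
C2: sp2 ✓
C3: sp3
C4: sp3
C5: sp3
C6: sp
C7: sp
C8: sp3
C9: sp3
C10: sp
C11: sp
C12: sp2 ✓
C13: sp2 ✓
C1, C2, C12, C13 → 4 sp2 carbons.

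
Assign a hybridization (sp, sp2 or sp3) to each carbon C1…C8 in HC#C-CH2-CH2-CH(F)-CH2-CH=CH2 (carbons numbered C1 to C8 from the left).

C1: 2 σ bonds, plus two π bonds; 2 regions of electron density → sp.
C2 — 2 σ bonds, plus two π bonds. Steric number 2, so sp.
C3 has 4 σ bonds: steric number 4 → sp3.
C4 carries 4 σ bonds, giving a steric number of 4, so it is sp3.
C5 (4 σ bonds) has steric number 4: sp3.
C6 carries 4 σ bonds, giving a steric number of 4, so it is sp3.
C7: 3 σ bonds, plus one π bond — 3 electron domains, sp2.
C8: 3 σ bonds, plus one π bond — 3 electron domains, sp2.

C1 sp, C2 sp, C3 sp3, C4 sp3, C5 sp3, C6 sp3, C7 sp2, C8 sp2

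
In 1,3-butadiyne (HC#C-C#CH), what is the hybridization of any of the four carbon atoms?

Every carbon is part of a C≡C triple bond: two σ regions → sp.

sp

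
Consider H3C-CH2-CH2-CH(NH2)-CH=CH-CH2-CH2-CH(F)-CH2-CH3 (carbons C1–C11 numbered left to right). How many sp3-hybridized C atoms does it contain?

C1: sp3 ✓
C2: sp3 ✓
C3: sp3 ✓
C4: sp3 ✓
C5: sp2
C6: sp2
C7: sp3 ✓
C8: sp3 ✓
C9: sp3 ✓
C10: sp3 ✓
C11: sp3 ✓
C1, C2, C3, C4, C7, C8, C9, C10, C11 → 9 sp3 carbons.

9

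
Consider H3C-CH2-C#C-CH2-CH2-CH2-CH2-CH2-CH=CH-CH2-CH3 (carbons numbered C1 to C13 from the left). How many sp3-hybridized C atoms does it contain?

9

C1: sp3 ✓
C2: sp3 ✓
C3: sp
C4: sp
C5: sp3 ✓
C6: sp3 ✓
C7: sp3 ✓
C8: sp3 ✓
C9: sp3 ✓
C10: sp2
C11: sp2
C12: sp3 ✓
C13: sp3 ✓
C1, C2, C5, C6, C7, C8, C9, C12, C13 → 9 sp3 carbons.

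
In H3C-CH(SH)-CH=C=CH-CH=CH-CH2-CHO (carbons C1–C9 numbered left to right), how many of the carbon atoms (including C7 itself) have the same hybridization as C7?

C7 is sp2 (one π bond).
C1: sp3
C2: sp3
C3: sp2 ✓
C4: sp
C5: sp2 ✓
C6: sp2 ✓
C7: sp2 ✓
C8: sp3
C9: sp2 ✓
5 carbons are sp2.

5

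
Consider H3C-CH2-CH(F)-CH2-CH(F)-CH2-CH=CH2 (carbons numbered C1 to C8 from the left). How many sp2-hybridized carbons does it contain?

2

C1: sp3
C2: sp3
C3: sp3
C4: sp3
C5: sp3
C6: sp3
C7: sp2 ✓
C8: sp2 ✓
C7, C8 → 2 sp2 carbons.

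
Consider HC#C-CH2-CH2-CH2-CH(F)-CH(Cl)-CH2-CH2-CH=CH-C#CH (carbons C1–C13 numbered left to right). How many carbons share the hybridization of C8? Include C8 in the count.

C8 is sp3 (only σ bonds).
C1: sp
C2: sp
C3: sp3 ✓
C4: sp3 ✓
C5: sp3 ✓
C6: sp3 ✓
C7: sp3 ✓
C8: sp3 ✓
C9: sp3 ✓
C10: sp2
C11: sp2
C12: sp
C13: sp
7 carbons are sp3.

7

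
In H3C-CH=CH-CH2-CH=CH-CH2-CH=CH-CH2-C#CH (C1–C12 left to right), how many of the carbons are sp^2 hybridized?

C1: sp3
C2: sp2 ✓
C3: sp2 ✓
C4: sp3
C5: sp2 ✓
C6: sp2 ✓
C7: sp3
C8: sp2 ✓
C9: sp2 ✓
C10: sp3
C11: sp
C12: sp
C2, C3, C5, C6, C8, C9 → 6 sp2 carbons.

6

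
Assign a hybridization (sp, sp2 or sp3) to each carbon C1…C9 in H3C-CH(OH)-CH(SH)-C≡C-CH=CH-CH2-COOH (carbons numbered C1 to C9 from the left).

C1 sp3, C2 sp3, C3 sp3, C4 sp, C5 sp, C6 sp2, C7 sp2, C8 sp3, C9 sp2

C1 has 4 σ bonds: steric number 4 → sp3.
C2 is sp3: 4 σ bonds, 4 electron-density regions.
C3 is sp3: 4 σ bonds, 4 electron-density regions.
C4: 2 σ bonds, plus two π bonds; 2 regions of electron density → sp.
C5: 2 σ bonds, plus two π bonds; 2 regions of electron density → sp.
C6 has 3 σ bonds, plus one π bond: steric number 3 → sp2.
C7 carries 3 σ bonds, plus one π bond, giving a steric number of 3, so it is sp2.
C8 — 4 σ bonds. Steric number 4, so sp3.
C9 (3 σ bonds, plus one π bond) has steric number 3: sp2.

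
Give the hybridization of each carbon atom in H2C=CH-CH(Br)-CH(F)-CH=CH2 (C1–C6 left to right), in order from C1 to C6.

C1 — 3 σ bonds, plus one π bond. Steric number 3, so sp2.
C2 (3 σ bonds, plus one π bond) has steric number 3: sp2.
C3 carries 4 σ bonds, giving a steric number of 4, so it is sp3.
C4 carries 4 σ bonds, giving a steric number of 4, so it is sp3.
C5 has 3 σ bonds, plus one π bond: steric number 3 → sp2.
C6: 3 σ bonds, plus one π bond — 3 electron domains, sp2.

C1 sp2, C2 sp2, C3 sp3, C4 sp3, C5 sp2, C6 sp2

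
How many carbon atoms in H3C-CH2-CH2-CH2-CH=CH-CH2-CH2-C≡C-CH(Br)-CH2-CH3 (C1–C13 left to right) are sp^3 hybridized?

C1: sp3 ✓
C2: sp3 ✓
C3: sp3 ✓
C4: sp3 ✓
C5: sp2
C6: sp2
C7: sp3 ✓
C8: sp3 ✓
C9: sp
C10: sp
C11: sp3 ✓
C12: sp3 ✓
C13: sp3 ✓
C1, C2, C3, C4, C7, C8, C11, C12, C13 → 9 sp3 carbons.

9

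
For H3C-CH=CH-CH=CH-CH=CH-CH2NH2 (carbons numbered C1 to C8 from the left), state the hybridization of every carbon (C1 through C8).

C1 carries 4 σ bonds, giving a steric number of 4, so it is sp3.
C2 is sp2: 3 σ bonds, plus one π bond, 3 electron-density regions.
C3 is sp2: 3 σ bonds, plus one π bond, 3 electron-density regions.
C4: 3 σ bonds, plus one π bond — 3 electron domains, sp2.
C5: 3 σ bonds, plus one π bond — 3 electron domains, sp2.
C6 — 3 σ bonds, plus one π bond. Steric number 3, so sp2.
C7 (3 σ bonds, plus one π bond) has steric number 3: sp2.
C8 is sp3: 4 σ bonds, 4 electron-density regions.

C1 sp3, C2 sp2, C3 sp2, C4 sp2, C5 sp2, C6 sp2, C7 sp2, C8 sp3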